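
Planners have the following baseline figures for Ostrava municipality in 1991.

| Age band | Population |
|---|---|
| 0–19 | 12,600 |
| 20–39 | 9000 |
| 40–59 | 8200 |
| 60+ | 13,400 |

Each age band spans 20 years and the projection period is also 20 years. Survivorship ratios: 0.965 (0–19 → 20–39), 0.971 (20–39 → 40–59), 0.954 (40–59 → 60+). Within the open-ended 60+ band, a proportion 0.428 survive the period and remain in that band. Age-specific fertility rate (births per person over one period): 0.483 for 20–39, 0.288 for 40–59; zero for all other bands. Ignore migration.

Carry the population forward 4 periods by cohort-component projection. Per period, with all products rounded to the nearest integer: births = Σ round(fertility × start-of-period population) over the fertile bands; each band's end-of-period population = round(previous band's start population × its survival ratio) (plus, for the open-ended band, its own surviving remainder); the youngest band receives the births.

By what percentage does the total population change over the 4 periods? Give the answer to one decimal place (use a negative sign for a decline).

Period 1.
Births: 9000 × 0.483 = 4347  |  8200 × 0.288 = 2362 → 6709
20–39: 12600 × 0.965 = 12159
40–59: 9000 × 0.971 = 8739
60+: 8200 × 0.954 + 13400 × 0.428 = 7823 + 5735 = 13558
Population now: 0–19=6709, 20–39=12159, 40–59=8739, 60+=13558
Period 2.
Births: 12159 × 0.483 = 5873  |  8739 × 0.288 = 2517 → 8390
20–39: 6709 × 0.965 = 6474
40–59: 12159 × 0.971 = 11806
60+: 8739 × 0.954 + 13558 × 0.428 = 8337 + 5803 = 14140
Population now: 0–19=8390, 20–39=6474, 40–59=11806, 60+=14140
Period 3.
Births: 6474 × 0.483 = 3127  |  11806 × 0.288 = 3400 → 6527
20–39: 8390 × 0.965 = 8096
40–59: 6474 × 0.971 = 6286
60+: 11806 × 0.954 + 14140 × 0.428 = 11263 + 6052 = 17315
Population now: 0–19=6527, 20–39=8096, 40–59=6286, 60+=17315
Period 4.
Births: 8096 × 0.483 = 3910  |  6286 × 0.288 = 1810 → 5720
20–39: 6527 × 0.965 = 6299
40–59: 8096 × 0.971 = 7861
60+: 6286 × 0.954 + 17315 × 0.428 = 5997 + 7411 = 13408
Population now: 0–19=5720, 20–39=6299, 40–59=7861, 60+=13408
Total: 43200 → 33288; change = -9912; percentage change = -22.9%

-22.9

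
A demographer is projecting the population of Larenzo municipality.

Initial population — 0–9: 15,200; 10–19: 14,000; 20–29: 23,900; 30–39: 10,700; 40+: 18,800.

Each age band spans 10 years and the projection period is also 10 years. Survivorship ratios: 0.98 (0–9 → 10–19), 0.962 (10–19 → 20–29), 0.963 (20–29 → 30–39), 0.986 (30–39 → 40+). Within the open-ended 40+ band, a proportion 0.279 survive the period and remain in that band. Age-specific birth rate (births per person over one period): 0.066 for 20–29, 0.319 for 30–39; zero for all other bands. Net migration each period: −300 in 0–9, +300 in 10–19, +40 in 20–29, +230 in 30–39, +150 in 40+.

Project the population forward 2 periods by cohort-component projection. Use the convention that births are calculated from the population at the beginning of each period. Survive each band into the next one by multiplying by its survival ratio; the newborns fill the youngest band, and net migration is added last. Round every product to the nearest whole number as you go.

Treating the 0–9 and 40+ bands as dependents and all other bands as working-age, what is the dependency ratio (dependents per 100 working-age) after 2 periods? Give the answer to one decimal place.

108.3

[period 1]
Births: 23900 × 0.066 = 1577  |  10700 × 0.319 = 3413 — total 4990
10–19: 15200 × 0.98 = 14896
20–29: 14000 × 0.962 = 13468
30–39: 23900 × 0.963 = 23016
40+: 10700 × 0.986 + 18800 × 0.279 = 10550 + 5245 = 15795
Net migration: 0–9 − 300 → 4690; 10–19 + 300 → 15196; 20–29 + 40 → 13508; 30–39 + 230 → 23246; 40+ + 150 → 15945
Population now: 0–9=4690, 10–19=15196, 20–29=13508, 30–39=23246, 40+=15945
[period 2]
Births: 13508 × 0.066 = 892  |  23246 × 0.319 = 7415 — total 8307
10–19: 4690 × 0.98 = 4596
20–29: 15196 × 0.962 = 14619
30–39: 13508 × 0.963 = 13008
40+: 23246 × 0.986 + 15945 × 0.279 = 22921 + 4449 = 27370
Net migration: 0–9 − 300 → 8007; 10–19 + 300 → 4896; 20–29 + 40 → 14659; 30–39 + 230 → 13238; 40+ + 150 → 27520
Population now: 0–9=8007, 10–19=4896, 20–29=14659, 30–39=13238, 40+=27520
Dependents (band 0–9 + band 40+) = 8007 + 27520 = 35527; working-age = 32793; ratio = 35527/32793 × 100 = 108.3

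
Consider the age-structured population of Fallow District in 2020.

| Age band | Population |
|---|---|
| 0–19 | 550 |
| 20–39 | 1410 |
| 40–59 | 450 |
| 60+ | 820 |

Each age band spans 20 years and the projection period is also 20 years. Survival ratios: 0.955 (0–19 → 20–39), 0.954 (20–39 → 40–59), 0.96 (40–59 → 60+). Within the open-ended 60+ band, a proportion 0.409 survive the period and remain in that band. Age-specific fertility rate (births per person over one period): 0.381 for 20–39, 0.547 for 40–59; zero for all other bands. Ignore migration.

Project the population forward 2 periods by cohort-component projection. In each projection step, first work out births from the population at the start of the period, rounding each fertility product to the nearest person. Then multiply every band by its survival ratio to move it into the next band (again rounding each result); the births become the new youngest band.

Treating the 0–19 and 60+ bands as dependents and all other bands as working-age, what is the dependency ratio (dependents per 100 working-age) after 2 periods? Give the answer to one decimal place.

Let group 1 be 0–19 through group 4 = 60+.
Period 1.
Births: 1410 × 0.381 = 537 ; 450 × 0.547 = 246 → 783
Group 2: 550 × 0.955 = 525
Group 3: 1410 × 0.954 = 1345
Group 4: 450 × 0.96 + 820 × 0.409 = 432 + 335 = 767
End of period: [783, 525, 1345, 767]
Period 2.
Births: 525 × 0.381 = 200 ; 1345 × 0.547 = 736 → 936
Group 2: 783 × 0.955 = 748
Group 3: 525 × 0.954 = 501
Group 4: 1345 × 0.96 + 767 × 0.409 = 1291 + 314 = 1605
End of period: [936, 748, 501, 1605]
Dependents (band 0–19 + band 60+) = 936 + 1605 = 2541; working-age = 1249; ratio = 2541/1249 × 100 = 203.4

203.4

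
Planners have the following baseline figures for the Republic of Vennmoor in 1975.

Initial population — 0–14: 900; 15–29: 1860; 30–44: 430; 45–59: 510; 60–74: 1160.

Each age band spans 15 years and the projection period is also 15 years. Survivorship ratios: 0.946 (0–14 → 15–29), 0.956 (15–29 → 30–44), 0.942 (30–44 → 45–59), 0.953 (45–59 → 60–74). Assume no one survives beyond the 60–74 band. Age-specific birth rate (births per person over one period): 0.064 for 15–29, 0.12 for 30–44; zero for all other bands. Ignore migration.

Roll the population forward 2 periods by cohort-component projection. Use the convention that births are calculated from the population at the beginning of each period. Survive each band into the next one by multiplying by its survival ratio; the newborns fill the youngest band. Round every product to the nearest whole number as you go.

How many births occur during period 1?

171

Let band 1 be 0–14 through band 5 = 60–74.
Period 1.
Births: 1860 × 0.064 = 119 ; 430 × 0.12 = 52 → 171
Band 2: 900 × 0.946 = 851
Band 3: 1860 × 0.956 = 1778
Band 4: 430 × 0.942 = 405
Band 5: 510 × 0.953 = 486
End of period: [171, 851, 1778, 405, 486]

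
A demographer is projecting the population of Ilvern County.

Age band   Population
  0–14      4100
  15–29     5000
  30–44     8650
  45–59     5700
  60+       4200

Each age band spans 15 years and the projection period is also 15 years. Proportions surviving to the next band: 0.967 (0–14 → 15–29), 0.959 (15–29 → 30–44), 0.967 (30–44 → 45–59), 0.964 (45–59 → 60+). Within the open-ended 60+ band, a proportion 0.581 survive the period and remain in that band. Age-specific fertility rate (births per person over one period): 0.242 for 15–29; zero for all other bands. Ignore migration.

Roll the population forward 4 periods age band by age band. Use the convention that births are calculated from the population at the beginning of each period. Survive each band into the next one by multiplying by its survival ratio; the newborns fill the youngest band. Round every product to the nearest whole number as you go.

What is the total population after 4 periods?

Period 1.
Births: 5000 × 0.242 = 1210
15–29: 4100 × 0.967 = 3965
30–44: 5000 × 0.959 = 4795
45–59: 8650 × 0.967 = 8365
60+: 5700 × 0.964 + 4200 × 0.581 = 5495 + 2440 = 7935
Population now: 0–14=1210, 15–29=3965, 30–44=4795, 45–59=8365, 60+=7935
Period 2.
Births: 3965 × 0.242 = 960
15–29: 1210 × 0.967 = 1170
30–44: 3965 × 0.959 = 3802
45–59: 4795 × 0.967 = 4637
60+: 8365 × 0.964 + 7935 × 0.581 = 8064 + 4610 = 12674
Population now: 0–14=960, 15–29=1170, 30–44=3802, 45–59=4637, 60+=12674
Period 3.
Births: 1170 × 0.242 = 283
15–29: 960 × 0.967 = 928
30–44: 1170 × 0.959 = 1122
45–59: 3802 × 0.967 = 3677
60+: 4637 × 0.964 + 12674 × 0.581 = 4470 + 7364 = 11834
Population now: 0–14=283, 15–29=928, 30–44=1122, 45–59=3677, 60+=11834
Period 4.
Births: 928 × 0.242 = 225
15–29: 283 × 0.967 = 274
30–44: 928 × 0.959 = 890
45–59: 1122 × 0.967 = 1085
60+: 3677 × 0.964 + 11834 × 0.581 = 3545 + 6876 = 10421
Population now: 0–14=225, 15–29=274, 30–44=890, 45–59=1085, 60+=10421
Total after period 4: 225 + 274 + 890 + 1085 + 10421 = 12895

12895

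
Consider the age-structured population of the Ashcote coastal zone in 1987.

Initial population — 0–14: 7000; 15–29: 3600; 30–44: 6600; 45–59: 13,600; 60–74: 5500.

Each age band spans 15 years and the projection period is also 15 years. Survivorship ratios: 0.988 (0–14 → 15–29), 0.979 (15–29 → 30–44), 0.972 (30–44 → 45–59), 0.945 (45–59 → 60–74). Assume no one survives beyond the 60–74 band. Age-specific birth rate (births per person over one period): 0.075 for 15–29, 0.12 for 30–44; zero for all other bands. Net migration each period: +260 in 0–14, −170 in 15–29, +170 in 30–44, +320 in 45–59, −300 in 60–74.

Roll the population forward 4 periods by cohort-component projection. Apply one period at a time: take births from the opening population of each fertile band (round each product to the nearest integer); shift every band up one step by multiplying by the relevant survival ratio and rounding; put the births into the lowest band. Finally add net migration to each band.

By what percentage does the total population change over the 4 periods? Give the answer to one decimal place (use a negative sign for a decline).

-71.3

Period 1:
Births: 3600 × 0.075 = 270 ; 6600 × 0.12 = 792 → 1062
15–29: 7000 × 0.988 = 6916
30–44: 3600 × 0.979 = 3524
45–59: 6600 × 0.972 = 6415
60–74: 13600 × 0.945 = 12852
Net migration: 0–14 + 260 → 1322; 15–29 − 170 → 6746; 30–44 + 170 → 3694; 45–59 + 320 → 6735; 60–74 − 300 → 12552
→ [1322, 6746, 3694, 6735, 12552]
Period 2:
Births: 6746 × 0.075 = 506 ; 3694 × 0.12 = 443 → 949
15–29: 1322 × 0.988 = 1306
30–44: 6746 × 0.979 = 6604
45–59: 3694 × 0.972 = 3591
60–74: 6735 × 0.945 = 6365
Net migration: 0–14 + 260 → 1209; 15–29 − 170 → 1136; 30–44 + 170 → 6774; 45–59 + 320 → 3911; 60–74 − 300 → 6065
→ [1209, 1136, 6774, 3911, 6065]
Period 3:
Births: 1136 × 0.075 = 85 ; 6774 × 0.12 = 813 → 898
15–29: 1209 × 0.988 = 1194
30–44: 1136 × 0.979 = 1112
45–59: 6774 × 0.972 = 6584
60–74: 3911 × 0.945 = 3696
Net migration: 0–14 + 260 → 1158; 15–29 − 170 → 1024; 30–44 + 170 → 1282; 45–59 + 320 → 6904; 60–74 − 300 → 3396
→ [1158, 1024, 1282, 6904, 3396]
Period 4:
Births: 1024 × 0.075 = 77 ; 1282 × 0.12 = 154 → 231
15–29: 1158 × 0.988 = 1144
30–44: 1024 × 0.979 = 1002
45–59: 1282 × 0.972 = 1246
60–74: 6904 × 0.945 = 6524
Net migration: 0–14 + 260 → 491; 15–29 − 170 → 974; 30–44 + 170 → 1172; 45–59 + 320 → 1566; 60–74 − 300 → 6224
→ [491, 974, 1172, 1566, 6224]
Total: 36300 → 10427; change = -25873; percentage change = -71.3%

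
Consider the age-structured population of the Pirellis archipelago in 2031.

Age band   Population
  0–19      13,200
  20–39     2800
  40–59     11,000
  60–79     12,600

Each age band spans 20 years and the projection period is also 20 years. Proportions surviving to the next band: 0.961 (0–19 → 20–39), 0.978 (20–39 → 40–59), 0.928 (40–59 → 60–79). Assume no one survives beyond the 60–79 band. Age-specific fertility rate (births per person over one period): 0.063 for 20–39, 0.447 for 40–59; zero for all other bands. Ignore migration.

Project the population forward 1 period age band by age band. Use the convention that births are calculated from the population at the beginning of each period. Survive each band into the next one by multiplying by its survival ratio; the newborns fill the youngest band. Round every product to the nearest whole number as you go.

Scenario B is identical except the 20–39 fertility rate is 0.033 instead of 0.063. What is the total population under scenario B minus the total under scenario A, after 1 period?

[period 1]
Births: 2800 * 0.063 = 176, 11000 * 0.447 = 4917 ⇒ total 5093
20–39: 13200 * 0.961 = 12685
40–59: 2800 * 0.978 = 2738
60–79: 11000 * 0.928 = 10208
End of period: [5093, 12685, 2738, 10208]
Scenario A total after 1 period: 30724
Scenario B projection —
[period 1]
Births: 2800 * 0.033 = 92, 11000 * 0.447 = 4917 ⇒ total 5009
20–39: 13200 * 0.961 = 12685
40–59: 2800 * 0.978 = 2738
60–79: 11000 * 0.928 = 10208
End of period: [5009, 12685, 2738, 10208]
Scenario B total after 1 period: 30640
Difference B − A = 30640 − 30724 = -84

-84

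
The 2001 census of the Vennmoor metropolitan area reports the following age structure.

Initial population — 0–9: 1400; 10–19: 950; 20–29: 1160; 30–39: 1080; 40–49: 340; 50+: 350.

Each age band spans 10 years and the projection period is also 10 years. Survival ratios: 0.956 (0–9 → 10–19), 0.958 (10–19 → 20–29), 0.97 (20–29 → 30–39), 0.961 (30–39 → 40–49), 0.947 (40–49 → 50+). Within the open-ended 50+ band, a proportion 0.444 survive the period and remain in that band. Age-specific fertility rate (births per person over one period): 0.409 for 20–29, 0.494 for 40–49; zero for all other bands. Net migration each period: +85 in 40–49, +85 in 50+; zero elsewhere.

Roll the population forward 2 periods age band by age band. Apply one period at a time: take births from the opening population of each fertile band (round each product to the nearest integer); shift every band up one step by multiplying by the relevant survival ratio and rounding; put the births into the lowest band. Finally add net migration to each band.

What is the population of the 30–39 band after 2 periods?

Let group 1 be 0–9 through group 6 = 50+.
— Period 1 —
Births: 1160 × 0.409 = 474 ; 340 × 0.494 = 168 → total 642
Group 2: 1400 × 0.956 = 1338
Group 3: 950 × 0.958 = 910
Group 4: 1160 × 0.97 = 1125
Group 5: 1080 × 0.961 = 1038
Group 6: 340 × 0.947 + 350 × 0.444 = 322 + 155 = 477
Net migration: Group 5 + 85 → 1123; Group 6 + 85 → 562
→ [642, 1338, 910, 1125, 1123, 562]
— Period 2 —
Births: 910 × 0.409 = 372 ; 1123 × 0.494 = 555 → total 927
Group 2: 642 × 0.956 = 614
Group 3: 1338 × 0.958 = 1282
Group 4: 910 × 0.97 = 883
Group 5: 1125 × 0.961 = 1081
Group 6: 1123 × 0.947 + 562 × 0.444 = 1063 + 250 = 1313
Net migration: Group 5 + 85 → 1166; Group 6 + 85 → 1398
→ [927, 614, 1282, 883, 1166, 1398]

883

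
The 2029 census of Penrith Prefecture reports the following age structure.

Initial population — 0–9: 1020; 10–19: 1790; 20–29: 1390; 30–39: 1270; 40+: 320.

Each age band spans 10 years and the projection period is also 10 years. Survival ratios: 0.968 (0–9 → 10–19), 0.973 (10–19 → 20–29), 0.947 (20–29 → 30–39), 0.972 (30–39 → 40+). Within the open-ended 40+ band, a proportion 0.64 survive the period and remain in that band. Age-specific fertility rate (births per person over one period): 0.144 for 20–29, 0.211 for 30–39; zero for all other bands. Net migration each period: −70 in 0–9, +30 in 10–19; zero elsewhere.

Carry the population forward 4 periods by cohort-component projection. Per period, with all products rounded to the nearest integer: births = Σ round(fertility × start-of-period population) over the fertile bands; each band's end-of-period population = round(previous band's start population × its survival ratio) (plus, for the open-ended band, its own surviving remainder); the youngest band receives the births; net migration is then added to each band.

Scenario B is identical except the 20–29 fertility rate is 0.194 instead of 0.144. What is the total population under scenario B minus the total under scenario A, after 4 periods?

225

Numbering the groups 1..5 from youngest to oldest:
[period 1]
Births: 1390 × 0.144 = 200, 1270 × 0.211 = 268 — total 468
Group 2: 1020 × 0.968 = 987
Group 3: 1790 × 0.973 = 1742
Group 4: 1390 × 0.947 = 1316
Group 5: 1270 × 0.972 + 320 × 0.64 = 1234 + 205 = 1439
Net migration: Group 1 − 70 → 398; Group 2 + 30 → 1017
→ [398, 1017, 1742, 1316, 1439]
[period 2]
Births: 1742 × 0.144 = 251, 1316 × 0.211 = 278 — total 529
Group 2: 398 × 0.968 = 385
Group 3: 1017 × 0.973 = 990
Group 4: 1742 × 0.947 = 1650
Group 5: 1316 × 0.972 + 1439 × 0.64 = 1279 + 921 = 2200
Net migration: Group 1 − 70 → 459; Group 2 + 30 → 415
→ [459, 415, 990, 1650, 2200]
[period 3]
Births: 990 × 0.144 = 143, 1650 × 0.211 = 348 — total 491
Group 2: 459 × 0.968 = 444
Group 3: 415 × 0.973 = 404
Group 4: 990 × 0.947 = 938
Group 5: 1650 × 0.972 + 2200 × 0.64 = 1604 + 1408 = 3012
Net migration: Group 1 − 70 → 421; Group 2 + 30 → 474
→ [421, 474, 404, 938, 3012]
[period 4]
Births: 404 × 0.144 = 58, 938 × 0.211 = 198 — total 256
Group 2: 421 × 0.968 = 408
Group 3: 474 × 0.973 = 461
Group 4: 404 × 0.947 = 383
Group 5: 938 × 0.972 + 3012 × 0.64 = 912 + 1928 = 2840
Net migration: Group 1 − 70 → 186; Group 2 + 30 → 438
→ [186, 438, 461, 383, 2840]
Scenario A total after 4 periods: 4308
Scenario B projection —
[period 1]
Births: 1390 × 0.194 = 270, 1270 × 0.211 = 268 — total 538
Group 2: 1020 × 0.968 = 987
Group 3: 1790 × 0.973 = 1742
Group 4: 1390 × 0.947 = 1316
Group 5: 1270 × 0.972 + 320 × 0.64 = 1234 + 205 = 1439
Net migration: Group 1 − 70 → 468; Group 2 + 30 → 1017
→ [468, 1017, 1742, 1316, 1439]
[period 2]
Births: 1742 × 0.194 = 338, 1316 × 0.211 = 278 — total 616
Group 2: 468 × 0.968 = 453
Group 3: 1017 × 0.973 = 990
Group 4: 1742 × 0.947 = 1650
Group 5: 1316 × 0.972 + 1439 × 0.64 = 1279 + 921 = 2200
Net migration: Group 1 − 70 → 546; Group 2 + 30 → 483
→ [546, 483, 990, 1650, 2200]
[period 3]
Births: 990 × 0.194 = 192, 1650 × 0.211 = 348 — total 540
Group 2: 546 × 0.968 = 529
Group 3: 483 × 0.973 = 470
Group 4: 990 × 0.947 = 938
Group 5: 1650 × 0.972 + 2200 × 0.64 = 1604 + 1408 = 3012
Net migration: Group 1 − 70 → 470; Group 2 + 30 → 559
→ [470, 559, 470, 938, 3012]
[period 4]
Births: 470 × 0.194 = 91, 938 × 0.211 = 198 — total 289
Group 2: 470 × 0.968 = 455
Group 3: 559 × 0.973 = 544
Group 4: 470 × 0.947 = 445
Group 5: 938 × 0.972 + 3012 × 0.64 = 912 + 1928 = 2840
Net migration: Group 1 − 70 → 219; Group 2 + 30 → 485
→ [219, 485, 544, 445, 2840]
Scenario B total after 4 periods: 4533
Difference B − A = 4533 − 4308 = 225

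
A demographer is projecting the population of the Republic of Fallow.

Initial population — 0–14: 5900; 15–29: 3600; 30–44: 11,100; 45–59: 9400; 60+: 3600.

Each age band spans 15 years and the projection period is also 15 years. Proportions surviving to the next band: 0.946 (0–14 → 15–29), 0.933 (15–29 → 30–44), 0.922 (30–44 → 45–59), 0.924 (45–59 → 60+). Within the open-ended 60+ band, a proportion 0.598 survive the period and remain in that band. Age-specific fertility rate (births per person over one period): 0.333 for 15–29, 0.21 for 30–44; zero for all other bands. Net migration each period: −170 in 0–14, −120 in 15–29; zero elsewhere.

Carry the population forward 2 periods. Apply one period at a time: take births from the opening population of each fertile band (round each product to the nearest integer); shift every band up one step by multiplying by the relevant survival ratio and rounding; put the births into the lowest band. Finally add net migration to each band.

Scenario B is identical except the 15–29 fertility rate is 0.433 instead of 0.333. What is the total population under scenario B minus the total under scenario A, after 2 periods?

Period 1.
Births: 3600 * 0.333 = 1199 ; 11100 * 0.21 = 2331 — total 3530
15–29: 5900 * 0.946 = 5581
30–44: 3600 * 0.933 = 3359
45–59: 11100 * 0.922 = 10234
60+: 9400 * 0.924 + 3600 * 0.598 = 8686 + 2153 = 10839
Net migration: 0–14 − 170 → 3360; 15–29 − 120 → 5461
End of period: [3360, 5461, 3359, 10234, 10839]
Period 2.
Births: 5461 * 0.333 = 1819 ; 3359 * 0.21 = 705 — total 2524
15–29: 3360 * 0.946 = 3179
30–44: 5461 * 0.933 = 5095
45–59: 3359 * 0.922 = 3097
60+: 10234 * 0.924 + 10839 * 0.598 = 9456 + 6482 = 15938
Net migration: 0–14 − 170 → 2354; 15–29 − 120 → 3059
End of period: [2354, 3059, 5095, 3097, 15938]
Scenario A total after 2 periods: 29543
Scenario B projection —
Period 1.
Births: 3600 * 0.433 = 1559 ; 11100 * 0.21 = 2331 — total 3890
15–29: 5900 * 0.946 = 5581
30–44: 3600 * 0.933 = 3359
45–59: 11100 * 0.922 = 10234
60+: 9400 * 0.924 + 3600 * 0.598 = 8686 + 2153 = 10839
Net migration: 0–14 − 170 → 3720; 15–29 − 120 → 5461
End of period: [3720, 5461, 3359, 10234, 10839]
Period 2.
Births: 5461 * 0.433 = 2365 ; 3359 * 0.21 = 705 — total 3070
15–29: 3720 * 0.946 = 3519
30–44: 5461 * 0.933 = 5095
45–59: 3359 * 0.922 = 3097
60+: 10234 * 0.924 + 10839 * 0.598 = 9456 + 6482 = 15938
Net migration: 0–14 − 170 → 2900; 15–29 − 120 → 3399
End of period: [2900, 3399, 5095, 3097, 15938]
Scenario B total after 2 periods: 30429
Difference B − A = 30429 − 29543 = 886

886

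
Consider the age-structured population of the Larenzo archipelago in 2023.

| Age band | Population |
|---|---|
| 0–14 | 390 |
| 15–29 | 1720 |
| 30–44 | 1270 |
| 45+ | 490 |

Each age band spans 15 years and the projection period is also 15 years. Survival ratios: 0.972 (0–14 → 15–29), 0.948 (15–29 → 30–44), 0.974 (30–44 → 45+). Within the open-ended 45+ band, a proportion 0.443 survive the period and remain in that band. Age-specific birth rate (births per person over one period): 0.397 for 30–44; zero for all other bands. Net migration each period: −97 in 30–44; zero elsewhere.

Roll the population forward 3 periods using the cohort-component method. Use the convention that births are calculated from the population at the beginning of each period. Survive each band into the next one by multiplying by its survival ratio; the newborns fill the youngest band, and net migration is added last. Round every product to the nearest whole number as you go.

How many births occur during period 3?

104

[period 1]
Births: 1270 × 0.397 = 504
15–29: 390 × 0.972 = 379
30–44: 1720 × 0.948 = 1631
45+: 1270 × 0.974 + 490 × 0.443 = 1237 + 217 = 1454
Net migration: 30–44 − 97 → 1534
Population now: 0–14=504, 15–29=379, 30–44=1534, 45+=1454
[period 2]
Births: 1534 × 0.397 = 609
15–29: 504 × 0.972 = 490
30–44: 379 × 0.948 = 359
45+: 1534 × 0.974 + 1454 × 0.443 = 1494 + 644 = 2138
Net migration: 30–44 − 97 → 262
Population now: 0–14=609, 15–29=490, 30–44=262, 45+=2138
[period 3]
Births: 262 × 0.397 = 104
15–29: 609 × 0.972 = 592
30–44: 490 × 0.948 = 465
45+: 262 × 0.974 + 2138 × 0.443 = 255 + 947 = 1202
Net migration: 30–44 − 97 → 368
Population now: 0–14=104, 15–29=592, 30–44=368, 45+=1202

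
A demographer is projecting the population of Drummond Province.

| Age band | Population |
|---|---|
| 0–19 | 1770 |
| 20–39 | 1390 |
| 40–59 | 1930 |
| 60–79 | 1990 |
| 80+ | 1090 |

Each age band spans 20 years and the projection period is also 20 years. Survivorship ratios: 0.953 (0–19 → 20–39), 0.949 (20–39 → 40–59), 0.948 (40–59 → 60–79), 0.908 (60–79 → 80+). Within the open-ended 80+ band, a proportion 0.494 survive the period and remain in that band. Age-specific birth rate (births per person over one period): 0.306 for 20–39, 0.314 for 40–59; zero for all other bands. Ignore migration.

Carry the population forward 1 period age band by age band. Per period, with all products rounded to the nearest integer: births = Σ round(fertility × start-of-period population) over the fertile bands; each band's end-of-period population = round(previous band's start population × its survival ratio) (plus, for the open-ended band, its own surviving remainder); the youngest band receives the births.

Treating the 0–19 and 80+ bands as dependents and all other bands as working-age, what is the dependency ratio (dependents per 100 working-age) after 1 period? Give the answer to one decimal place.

Numbering the bands 1..5 from youngest to oldest:
[period 1]
Births: 1390 × 0.306 = 425, 1930 × 0.314 = 606 → total 1031
Band 2: 1770 × 0.953 = 1687
Band 3: 1390 × 0.949 = 1319
Band 4: 1930 × 0.948 = 1830
Band 5: 1990 × 0.908 + 1090 × 0.494 = 1807 + 538 = 2345
→ [1031, 1687, 1319, 1830, 2345]
Dependents (band 0–19 + band 80+) = 1031 + 2345 = 3376; working-age = 4836; ratio = 3376/4836 × 100 = 69.8

69.8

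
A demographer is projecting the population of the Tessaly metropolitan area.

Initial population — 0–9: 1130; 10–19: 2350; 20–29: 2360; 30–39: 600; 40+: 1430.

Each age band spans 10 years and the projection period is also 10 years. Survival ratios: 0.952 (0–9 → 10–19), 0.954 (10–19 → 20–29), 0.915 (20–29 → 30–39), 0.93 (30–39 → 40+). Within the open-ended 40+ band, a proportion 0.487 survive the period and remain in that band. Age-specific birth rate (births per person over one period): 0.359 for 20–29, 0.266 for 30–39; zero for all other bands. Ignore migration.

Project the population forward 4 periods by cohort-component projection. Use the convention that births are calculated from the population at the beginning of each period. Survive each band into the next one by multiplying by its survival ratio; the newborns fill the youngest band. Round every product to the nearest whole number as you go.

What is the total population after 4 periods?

(Bands numbered youngest = 1 to oldest = 5.)
— Period 1 —
Births: 2360 × 0.359 = 847  |  600 × 0.266 = 160 → total 1007
Band 2: 1130 × 0.952 = 1076
Band 3: 2350 × 0.954 = 2242
Band 4: 2360 × 0.915 = 2159
Band 5: 600 × 0.93 + 1430 × 0.487 = 558 + 696 = 1254
→ [1007, 1076, 2242, 2159, 1254]
— Period 2 —
Births: 2242 × 0.359 = 805  |  2159 × 0.266 = 574 → total 1379
Band 2: 1007 × 0.952 = 959
Band 3: 1076 × 0.954 = 1027
Band 4: 2242 × 0.915 = 2051
Band 5: 2159 × 0.93 + 1254 × 0.487 = 2008 + 611 = 2619
→ [1379, 959, 1027, 2051, 2619]
— Period 3 —
Births: 1027 × 0.359 = 369  |  2051 × 0.266 = 546 → total 915
Band 2: 1379 × 0.952 = 1313
Band 3: 959 × 0.954 = 915
Band 4: 1027 × 0.915 = 940
Band 5: 2051 × 0.93 + 2619 × 0.487 = 1907 + 1275 = 3182
→ [915, 1313, 915, 940, 3182]
— Period 4 —
Births: 915 × 0.359 = 328  |  940 × 0.266 = 250 → total 578
Band 2: 915 × 0.952 = 871
Band 3: 1313 × 0.954 = 1253
Band 4: 915 × 0.915 = 837
Band 5: 940 × 0.93 + 3182 × 0.487 = 874 + 1550 = 2424
→ [578, 871, 1253, 837, 2424]
Total after period 4: 578 + 871 + 1253 + 837 + 2424 = 5963

5963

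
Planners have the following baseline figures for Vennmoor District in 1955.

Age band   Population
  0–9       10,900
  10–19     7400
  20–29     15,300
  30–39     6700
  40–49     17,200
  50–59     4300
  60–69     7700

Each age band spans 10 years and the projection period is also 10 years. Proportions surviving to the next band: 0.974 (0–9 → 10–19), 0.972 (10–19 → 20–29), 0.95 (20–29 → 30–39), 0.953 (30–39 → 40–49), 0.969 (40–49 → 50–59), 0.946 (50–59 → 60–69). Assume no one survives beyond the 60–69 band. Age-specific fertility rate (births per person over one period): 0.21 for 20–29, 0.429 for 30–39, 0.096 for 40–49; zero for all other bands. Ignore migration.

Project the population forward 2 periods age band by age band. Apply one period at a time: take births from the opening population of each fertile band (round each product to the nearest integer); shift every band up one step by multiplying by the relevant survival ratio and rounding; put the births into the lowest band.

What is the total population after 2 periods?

68856

(Groups numbered youngest = 1 to oldest = 7.)
Period 1.
Births: 15300 × 0.21 = 3213 ; 6700 × 0.429 = 2874 ; 17200 × 0.096 = 1651 — total 7738
Group 2: 10900 × 0.974 = 10617
Group 3: 7400 × 0.972 = 7193
Group 4: 15300 × 0.95 = 14535
Group 5: 6700 × 0.953 = 6385
Group 6: 17200 × 0.969 = 16667
Group 7: 4300 × 0.946 = 4068
Population now: 0–9=7738, 10–19=10617, 20–29=7193, 30–39=14535, 40–49=6385, 50–59=16667, 60–69=4068
Period 2.
Births: 7193 × 0.21 = 1511 ; 14535 × 0.429 = 6236 ; 6385 × 0.096 = 613 — total 8360
Group 2: 7738 × 0.974 = 7537
Group 3: 10617 × 0.972 = 10320
Group 4: 7193 × 0.95 = 6833
Group 5: 14535 × 0.953 = 13852
Group 6: 6385 × 0.969 = 6187
Group 7: 16667 × 0.946 = 15767
Population now: 0–9=8360, 10–19=7537, 20–29=10320, 30–39=6833, 40–49=13852, 50–59=6187, 60–69=15767
Total after period 2: 8360 + 7537 + 10320 + 6833 + 13852 + 6187 + 15767 = 68856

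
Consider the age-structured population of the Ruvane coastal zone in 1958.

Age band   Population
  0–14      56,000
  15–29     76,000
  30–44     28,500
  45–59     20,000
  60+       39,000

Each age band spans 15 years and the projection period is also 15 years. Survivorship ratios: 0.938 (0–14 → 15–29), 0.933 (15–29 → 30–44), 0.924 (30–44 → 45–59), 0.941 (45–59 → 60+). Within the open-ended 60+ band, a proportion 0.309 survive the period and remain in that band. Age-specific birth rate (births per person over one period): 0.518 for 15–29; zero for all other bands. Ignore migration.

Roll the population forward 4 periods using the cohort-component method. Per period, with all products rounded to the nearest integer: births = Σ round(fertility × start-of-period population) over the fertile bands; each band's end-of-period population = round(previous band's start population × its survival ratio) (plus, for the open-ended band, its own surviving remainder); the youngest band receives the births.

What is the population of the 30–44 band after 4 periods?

23813

[period 1]
Births: 76000 * 0.518 = 39368
15–29: 56000 * 0.938 = 52528
30–44: 76000 * 0.933 = 70908
45–59: 28500 * 0.924 = 26334
60+: 20000 * 0.941 + 39000 * 0.309 = 18820 + 12051 = 30871
→ [39368, 52528, 70908, 26334, 30871]
[period 2]
Births: 52528 * 0.518 = 27210
15–29: 39368 * 0.938 = 36927
30–44: 52528 * 0.933 = 49009
45–59: 70908 * 0.924 = 65519
60+: 26334 * 0.941 + 30871 * 0.309 = 24780 + 9539 = 34319
→ [27210, 36927, 49009, 65519, 34319]
[period 3]
Births: 36927 * 0.518 = 19128
15–29: 27210 * 0.938 = 25523
30–44: 36927 * 0.933 = 34453
45–59: 49009 * 0.924 = 45284
60+: 65519 * 0.941 + 34319 * 0.309 = 61653 + 10605 = 72258
→ [19128, 25523, 34453, 45284, 72258]
[period 4]
Births: 25523 * 0.518 = 13221
15–29: 19128 * 0.938 = 17942
30–44: 25523 * 0.933 = 23813
45–59: 34453 * 0.924 = 31835
60+: 45284 * 0.941 + 72258 * 0.309 = 42612 + 22328 = 64940
→ [13221, 17942, 23813, 31835, 64940]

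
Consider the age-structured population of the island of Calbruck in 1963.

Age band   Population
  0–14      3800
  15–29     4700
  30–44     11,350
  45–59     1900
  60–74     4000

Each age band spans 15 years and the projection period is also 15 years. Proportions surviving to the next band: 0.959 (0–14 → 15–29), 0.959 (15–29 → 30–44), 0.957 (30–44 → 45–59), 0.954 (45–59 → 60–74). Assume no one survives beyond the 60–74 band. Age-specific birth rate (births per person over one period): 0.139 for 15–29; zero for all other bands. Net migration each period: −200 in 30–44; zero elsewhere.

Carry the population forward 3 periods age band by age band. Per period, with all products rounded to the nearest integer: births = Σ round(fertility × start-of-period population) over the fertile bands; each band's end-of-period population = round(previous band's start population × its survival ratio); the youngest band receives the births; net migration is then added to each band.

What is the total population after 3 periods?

Let group 1 be 0–14 through group 5 = 60–74.
— Period 1 —
Births: 4700 * 0.139 = 653
Group 2: 3800 * 0.959 = 3644
Group 3: 4700 * 0.959 = 4507
Group 4: 11350 * 0.957 = 10862
Group 5: 1900 * 0.954 = 1813
Net migration: Group 3 − 200 → 4307
Population now: 0–14=653, 15–29=3644, 30–44=4307, 45–59=10862, 60–74=1813
— Period 2 —
Births: 3644 * 0.139 = 507
Group 2: 653 * 0.959 = 626
Group 3: 3644 * 0.959 = 3495
Group 4: 4307 * 0.957 = 4122
Group 5: 10862 * 0.954 = 10362
Net migration: Group 3 − 200 → 3295
Population now: 0–14=507, 15–29=626, 30–44=3295, 45–59=4122, 60–74=10362
— Period 3 —
Births: 626 * 0.139 = 87
Group 2: 507 * 0.959 = 486
Group 3: 626 * 0.959 = 600
Group 4: 3295 * 0.957 = 3153
Group 5: 4122 * 0.954 = 3932
Net migration: Group 3 − 200 → 400
Population now: 0–14=87, 15–29=486, 30–44=400, 45–59=3153, 60–74=3932
Total after period 3: 87 + 486 + 400 + 3153 + 3932 = 8058

8058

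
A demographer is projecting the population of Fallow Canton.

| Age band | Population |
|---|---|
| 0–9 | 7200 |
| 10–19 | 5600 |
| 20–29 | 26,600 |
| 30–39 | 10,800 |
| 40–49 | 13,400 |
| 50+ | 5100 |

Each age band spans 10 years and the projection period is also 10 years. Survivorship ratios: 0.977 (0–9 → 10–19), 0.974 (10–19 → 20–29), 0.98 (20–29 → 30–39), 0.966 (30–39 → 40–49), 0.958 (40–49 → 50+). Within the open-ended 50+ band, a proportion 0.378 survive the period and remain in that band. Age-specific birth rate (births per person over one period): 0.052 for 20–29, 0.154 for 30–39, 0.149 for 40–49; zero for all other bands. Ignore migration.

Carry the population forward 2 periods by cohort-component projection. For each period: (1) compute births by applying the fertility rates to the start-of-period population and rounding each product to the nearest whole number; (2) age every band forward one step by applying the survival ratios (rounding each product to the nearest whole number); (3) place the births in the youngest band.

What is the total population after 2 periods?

Let group 1 be 0–9 through group 6 = 50+.
Period 1:
Births: 26600 × 0.052 = 1383, 10800 × 0.154 = 1663, 13400 × 0.149 = 1997 ⇒ total 5043
Group 2: 7200 × 0.977 = 7034
Group 3: 5600 × 0.974 = 5454
Group 4: 26600 × 0.98 = 26068
Group 5: 10800 × 0.966 = 10433
Group 6: 13400 × 0.958 + 5100 × 0.378 = 12837 + 1928 = 14765
End of period: [5043, 7034, 5454, 26068, 10433, 14765]
Period 2:
Births: 5454 × 0.052 = 284, 26068 × 0.154 = 4014, 10433 × 0.149 = 1555 ⇒ total 5853
Group 2: 5043 × 0.977 = 4927
Group 3: 7034 × 0.974 = 6851
Group 4: 5454 × 0.98 = 5345
Group 5: 26068 × 0.966 = 25182
Group 6: 10433 × 0.958 + 14765 × 0.378 = 9995 + 5581 = 15576
End of period: [5853, 4927, 6851, 5345, 25182, 15576]
Total after period 2: 5853 + 4927 + 6851 + 5345 + 25182 + 15576 = 63734

63734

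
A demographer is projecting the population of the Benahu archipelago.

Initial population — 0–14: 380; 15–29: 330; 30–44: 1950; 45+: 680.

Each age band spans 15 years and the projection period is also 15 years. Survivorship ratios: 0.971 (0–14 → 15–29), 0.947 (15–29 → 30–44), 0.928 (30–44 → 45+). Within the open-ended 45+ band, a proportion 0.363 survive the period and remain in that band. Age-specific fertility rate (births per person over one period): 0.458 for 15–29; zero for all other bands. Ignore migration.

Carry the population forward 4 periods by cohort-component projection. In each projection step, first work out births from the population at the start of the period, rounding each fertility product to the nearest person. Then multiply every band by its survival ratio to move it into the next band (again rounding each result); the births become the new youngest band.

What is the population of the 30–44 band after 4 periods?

155

Call the bands 1 to 4, youngest first.
After projecting period 1:
Births: 330 × 0.458 = 151
Band 2: 380 × 0.971 = 369
Band 3: 330 × 0.947 = 313
Band 4: 1950 × 0.928 + 680 × 0.363 = 1810 + 247 = 2057
Population now: 0–14=151, 15–29=369, 30–44=313, 45+=2057
After projecting period 2:
Births: 369 × 0.458 = 169
Band 2: 151 × 0.971 = 147
Band 3: 369 × 0.947 = 349
Band 4: 313 × 0.928 + 2057 × 0.363 = 290 + 747 = 1037
Population now: 0–14=169, 15–29=147, 30–44=349, 45+=1037
After projecting period 3:
Births: 147 × 0.458 = 67
Band 2: 169 × 0.971 = 164
Band 3: 147 × 0.947 = 139
Band 4: 349 × 0.928 + 1037 × 0.363 = 324 + 376 = 700
Population now: 0–14=67, 15–29=164, 30–44=139, 45+=700
After projecting period 4:
Births: 164 × 0.458 = 75
Band 2: 67 × 0.971 = 65
Band 3: 164 × 0.947 = 155
Band 4: 139 × 0.928 + 700 × 0.363 = 129 + 254 = 383
Population now: 0–14=75, 15–29=65, 30–44=155, 45+=383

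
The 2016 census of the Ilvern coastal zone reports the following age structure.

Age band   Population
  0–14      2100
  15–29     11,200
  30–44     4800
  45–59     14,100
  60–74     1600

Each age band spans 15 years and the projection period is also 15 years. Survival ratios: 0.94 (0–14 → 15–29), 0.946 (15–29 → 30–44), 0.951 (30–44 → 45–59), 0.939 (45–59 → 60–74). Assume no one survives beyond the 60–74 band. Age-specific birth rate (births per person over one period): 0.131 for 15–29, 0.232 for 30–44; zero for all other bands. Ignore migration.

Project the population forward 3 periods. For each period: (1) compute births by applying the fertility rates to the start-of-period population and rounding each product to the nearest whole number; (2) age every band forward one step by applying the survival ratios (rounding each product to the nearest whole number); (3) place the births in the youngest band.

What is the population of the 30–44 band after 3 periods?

2295

Let band 1 be 0–14 through band 5 = 60–74.
Period 1.
Births: 11200 * 0.131 = 1467 ; 4800 * 0.232 = 1114 — total 2581
Band 2: 2100 * 0.94 = 1974
Band 3: 11200 * 0.946 = 10595
Band 4: 4800 * 0.951 = 4565
Band 5: 14100 * 0.939 = 13240
→ [2581, 1974, 10595, 4565, 13240]
Period 2.
Births: 1974 * 0.131 = 259 ; 10595 * 0.232 = 2458 — total 2717
Band 2: 2581 * 0.94 = 2426
Band 3: 1974 * 0.946 = 1867
Band 4: 10595 * 0.951 = 10076
Band 5: 4565 * 0.939 = 4287
→ [2717, 2426, 1867, 10076, 4287]
Period 3.
Births: 2426 * 0.131 = 318 ; 1867 * 0.232 = 433 — total 751
Band 2: 2717 * 0.94 = 2554
Band 3: 2426 * 0.946 = 2295
Band 4: 1867 * 0.951 = 1776
Band 5: 10076 * 0.939 = 9461
→ [751, 2554, 2295, 1776, 9461]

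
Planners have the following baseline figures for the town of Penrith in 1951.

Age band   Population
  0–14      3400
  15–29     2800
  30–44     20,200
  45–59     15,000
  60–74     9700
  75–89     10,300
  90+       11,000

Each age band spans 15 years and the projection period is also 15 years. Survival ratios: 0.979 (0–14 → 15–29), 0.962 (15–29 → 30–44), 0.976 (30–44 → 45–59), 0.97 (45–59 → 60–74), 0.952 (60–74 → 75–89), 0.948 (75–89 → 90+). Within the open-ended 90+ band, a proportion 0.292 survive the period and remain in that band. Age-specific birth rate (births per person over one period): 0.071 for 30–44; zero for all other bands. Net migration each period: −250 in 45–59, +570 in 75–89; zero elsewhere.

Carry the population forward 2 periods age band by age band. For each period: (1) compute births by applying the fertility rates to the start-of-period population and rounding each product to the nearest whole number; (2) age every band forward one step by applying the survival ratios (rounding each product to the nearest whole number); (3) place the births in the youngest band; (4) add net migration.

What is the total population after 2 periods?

53562

(Groups numbered youngest = 1 to oldest = 7.)
Period 1:
Births: 20200 × 0.071 = 1434
Group 2: 3400 × 0.979 = 3329
Group 3: 2800 × 0.962 = 2694
Group 4: 20200 × 0.976 = 19715
Group 5: 15000 × 0.97 = 14550
Group 6: 9700 × 0.952 = 9234
Group 7: 10300 × 0.948 + 11000 × 0.292 = 9764 + 3212 = 12976
Net migration: Group 4 − 250 → 19465; Group 6 + 570 → 9804
End of period: [1434, 3329, 2694, 19465, 14550, 9804, 12976]
Period 2:
Births: 2694 × 0.071 = 191
Group 2: 1434 × 0.979 = 1404
Group 3: 3329 × 0.962 = 3202
Group 4: 2694 × 0.976 = 2629
Group 5: 19465 × 0.97 = 18881
Group 6: 14550 × 0.952 = 13852
Group 7: 9804 × 0.948 + 12976 × 0.292 = 9294 + 3789 = 13083
Net migration: Group 4 − 250 → 2379; Group 6 + 570 → 14422
End of period: [191, 1404, 3202, 2379, 18881, 14422, 13083]
Total after period 2: 191 + 1404 + 3202 + 2379 + 18881 + 14422 + 13083 = 53562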